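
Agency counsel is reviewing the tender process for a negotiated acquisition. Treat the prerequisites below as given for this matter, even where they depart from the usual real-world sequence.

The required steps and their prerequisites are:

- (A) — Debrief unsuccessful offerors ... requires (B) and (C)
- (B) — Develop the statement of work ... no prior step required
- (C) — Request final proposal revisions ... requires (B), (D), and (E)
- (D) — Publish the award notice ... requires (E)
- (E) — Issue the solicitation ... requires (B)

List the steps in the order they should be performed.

(B) (E) (D) (C) (A)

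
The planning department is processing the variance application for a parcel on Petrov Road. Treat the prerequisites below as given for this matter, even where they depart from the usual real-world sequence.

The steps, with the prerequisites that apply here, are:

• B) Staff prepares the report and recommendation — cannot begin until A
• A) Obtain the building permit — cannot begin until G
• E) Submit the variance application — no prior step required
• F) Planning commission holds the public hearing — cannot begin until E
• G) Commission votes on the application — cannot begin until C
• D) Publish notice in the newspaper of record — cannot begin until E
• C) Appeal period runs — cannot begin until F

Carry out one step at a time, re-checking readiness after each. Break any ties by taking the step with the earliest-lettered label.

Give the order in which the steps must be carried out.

E, D, F, C, G, A, B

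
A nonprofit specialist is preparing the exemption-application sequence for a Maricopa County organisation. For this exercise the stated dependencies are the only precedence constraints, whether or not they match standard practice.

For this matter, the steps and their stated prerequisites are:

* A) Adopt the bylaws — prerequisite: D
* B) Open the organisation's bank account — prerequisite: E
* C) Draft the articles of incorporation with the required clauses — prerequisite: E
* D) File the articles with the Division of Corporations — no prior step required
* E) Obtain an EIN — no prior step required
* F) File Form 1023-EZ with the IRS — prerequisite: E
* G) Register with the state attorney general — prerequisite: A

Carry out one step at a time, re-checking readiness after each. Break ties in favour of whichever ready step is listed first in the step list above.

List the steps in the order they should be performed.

D and E have no prerequisites; D is listed earlier, so D is first.
Ready: A and E. A is listed earlier → A.
Ready: E and G. E is listed earlier → E.
Ready: B, C, F and G. B is listed earlier → B.
C, F and G are all available; C is listed earlier → C.
F and G are both available; F is listed earlier → F.
G needed A, now all done → G.

D, A, E, B, C, F, G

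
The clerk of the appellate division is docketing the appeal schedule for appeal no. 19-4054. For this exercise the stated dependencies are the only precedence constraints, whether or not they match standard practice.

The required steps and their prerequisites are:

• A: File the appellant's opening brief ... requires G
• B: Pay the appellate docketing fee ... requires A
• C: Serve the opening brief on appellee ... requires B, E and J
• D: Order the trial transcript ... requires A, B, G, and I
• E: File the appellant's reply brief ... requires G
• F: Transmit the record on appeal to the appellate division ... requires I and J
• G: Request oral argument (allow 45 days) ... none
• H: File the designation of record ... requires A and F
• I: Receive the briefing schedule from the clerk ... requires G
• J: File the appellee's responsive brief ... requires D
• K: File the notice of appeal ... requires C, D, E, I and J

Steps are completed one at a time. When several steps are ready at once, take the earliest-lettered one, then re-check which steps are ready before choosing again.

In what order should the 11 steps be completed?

G, A, B, E, I, D, J, C, F, H, K

G is the only step with nothing outstanding, so it goes first.
A, E and I are all available; A has the earlier label → A.
B now also ready, so the ready set is {B, E, I}; B has the earlier label → B.
E and I are both available; E has the earlier label → E.
That leaves I as the only ready step → I.
D needed A, B, G and I, now all done → D.
J needed D, now all done → J.
C and F are both available; C has the earlier label → C.
F and K are both available; F has the earlier label → F.
H and K are both available; H has the earlier label → H.
That leaves K as the only ready step → K.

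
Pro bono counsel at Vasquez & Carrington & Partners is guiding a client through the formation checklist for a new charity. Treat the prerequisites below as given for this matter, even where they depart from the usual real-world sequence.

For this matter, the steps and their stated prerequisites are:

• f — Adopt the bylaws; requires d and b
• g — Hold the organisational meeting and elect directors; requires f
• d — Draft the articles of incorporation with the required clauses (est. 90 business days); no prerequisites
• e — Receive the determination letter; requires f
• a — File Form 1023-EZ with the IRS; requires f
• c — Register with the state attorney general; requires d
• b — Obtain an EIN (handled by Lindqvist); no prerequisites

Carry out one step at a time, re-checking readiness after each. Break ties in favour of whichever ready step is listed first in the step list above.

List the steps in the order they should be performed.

d, c, b, f, g, e, a

d and b have no prerequisites; d is listed earlier, so d is first.
c now also ready, so the ready set is {c, b}; c is listed earlier → c.
That leaves b as the only ready step → b.
Next only f has its prerequisites met → f.
Ready: g, e and a. g is listed earlier → g.
Now e and a have their prerequisites met. e is listed earlier, so e next.
Next only a has its prerequisites met → a.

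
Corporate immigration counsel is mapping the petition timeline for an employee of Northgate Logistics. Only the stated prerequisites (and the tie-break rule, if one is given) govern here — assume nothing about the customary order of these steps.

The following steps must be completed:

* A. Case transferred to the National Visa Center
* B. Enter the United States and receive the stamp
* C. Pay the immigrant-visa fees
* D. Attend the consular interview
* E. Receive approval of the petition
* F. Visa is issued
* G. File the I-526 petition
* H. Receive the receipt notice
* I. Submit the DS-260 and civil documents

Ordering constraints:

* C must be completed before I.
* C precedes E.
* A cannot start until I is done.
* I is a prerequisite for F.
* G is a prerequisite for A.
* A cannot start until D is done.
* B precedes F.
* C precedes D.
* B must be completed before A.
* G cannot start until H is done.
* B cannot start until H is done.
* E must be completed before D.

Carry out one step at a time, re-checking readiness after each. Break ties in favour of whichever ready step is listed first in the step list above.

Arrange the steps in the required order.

C, E, D, H, B, G, I, A, F

Nothing is required for C and H. C is listed earlier → C first.
Ready: E, H and I. E is listed earlier → E.
D now also ready, so the ready set is {D, H, I}; D is listed earlier → D.
H and I are both available; H is listed earlier → H.
B and G now also ready, so the ready set is {B, G, I}; B is listed earlier → B.
G and I are both available; G is listed earlier → G.
I needed C, now all done → I.
A and F are both available; A is listed earlier → A.
That leaves F as the only ready step → F.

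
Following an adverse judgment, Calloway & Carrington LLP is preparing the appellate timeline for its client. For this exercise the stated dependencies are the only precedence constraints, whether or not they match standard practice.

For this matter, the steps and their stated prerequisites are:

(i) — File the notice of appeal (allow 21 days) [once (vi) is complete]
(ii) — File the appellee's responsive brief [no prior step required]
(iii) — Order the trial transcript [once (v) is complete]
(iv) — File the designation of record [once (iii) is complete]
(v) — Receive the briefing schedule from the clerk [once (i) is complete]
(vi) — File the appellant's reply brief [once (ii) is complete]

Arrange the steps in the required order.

(ii) (vi) (i) (v) (iii) (iv)

(ii) is the only step with nothing outstanding, so it goes first.
(vi) is the only step now ready → (vi).
(i) needed (vi), now all done → (i).
Next only (v) has its prerequisites met → (v).
(iii) is the only step now ready → (iii).
(iv) needed (iii), now all done → (iv).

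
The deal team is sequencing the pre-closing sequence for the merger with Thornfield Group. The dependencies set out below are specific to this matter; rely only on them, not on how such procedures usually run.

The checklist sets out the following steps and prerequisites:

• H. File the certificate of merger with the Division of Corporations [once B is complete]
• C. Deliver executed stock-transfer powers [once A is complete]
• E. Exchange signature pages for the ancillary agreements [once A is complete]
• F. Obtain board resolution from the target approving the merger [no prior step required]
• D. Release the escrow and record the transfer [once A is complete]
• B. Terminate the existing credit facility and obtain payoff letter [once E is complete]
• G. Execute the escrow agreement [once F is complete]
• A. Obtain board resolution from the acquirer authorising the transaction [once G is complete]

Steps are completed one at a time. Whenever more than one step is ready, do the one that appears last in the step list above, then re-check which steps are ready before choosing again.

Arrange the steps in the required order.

F, G, A, D, E, B, C, H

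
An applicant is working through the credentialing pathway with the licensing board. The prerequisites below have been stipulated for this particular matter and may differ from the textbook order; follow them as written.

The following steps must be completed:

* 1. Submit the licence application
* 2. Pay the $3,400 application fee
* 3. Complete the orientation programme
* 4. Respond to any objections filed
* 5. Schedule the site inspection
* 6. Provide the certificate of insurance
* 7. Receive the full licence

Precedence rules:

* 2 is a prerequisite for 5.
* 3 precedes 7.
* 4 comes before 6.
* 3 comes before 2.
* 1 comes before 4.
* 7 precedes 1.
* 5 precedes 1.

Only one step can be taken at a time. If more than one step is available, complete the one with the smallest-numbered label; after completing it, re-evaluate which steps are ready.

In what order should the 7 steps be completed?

3 is the only step with nothing outstanding, so it goes first.
Now 2 and 7 have their prerequisites met. 2 has the earlier label, so 2 next.
Ready: 5 and 7. 5 has the earlier label → 5.
That leaves 7 as the only ready step → 7.
1 needed 5 and 7, now all done → 1.
4 needed 1, now all done → 4.
That leaves 6 as the only ready step → 6.

3, 2, 5, 7, 1, 4, 6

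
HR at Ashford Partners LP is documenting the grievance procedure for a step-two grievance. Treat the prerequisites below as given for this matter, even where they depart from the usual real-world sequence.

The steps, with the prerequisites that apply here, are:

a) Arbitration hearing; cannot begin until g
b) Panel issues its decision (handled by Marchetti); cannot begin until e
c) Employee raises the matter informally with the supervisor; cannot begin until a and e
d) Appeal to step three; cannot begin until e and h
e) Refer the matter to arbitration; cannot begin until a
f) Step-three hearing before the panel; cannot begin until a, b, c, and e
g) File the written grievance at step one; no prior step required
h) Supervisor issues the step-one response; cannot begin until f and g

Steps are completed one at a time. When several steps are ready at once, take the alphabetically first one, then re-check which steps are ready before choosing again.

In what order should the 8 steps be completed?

Only g has no prerequisites, so it is first.
That leaves a as the only ready step → a.
That leaves e as the only ready step → e.
Ready: b and c. b has the earlier label → b.
c is the only step now ready → c.
Next only f has its prerequisites met → f.
h needed f and g, now all done → h.
d is the only step now ready → d.

g → a → e → b → c → f → h → d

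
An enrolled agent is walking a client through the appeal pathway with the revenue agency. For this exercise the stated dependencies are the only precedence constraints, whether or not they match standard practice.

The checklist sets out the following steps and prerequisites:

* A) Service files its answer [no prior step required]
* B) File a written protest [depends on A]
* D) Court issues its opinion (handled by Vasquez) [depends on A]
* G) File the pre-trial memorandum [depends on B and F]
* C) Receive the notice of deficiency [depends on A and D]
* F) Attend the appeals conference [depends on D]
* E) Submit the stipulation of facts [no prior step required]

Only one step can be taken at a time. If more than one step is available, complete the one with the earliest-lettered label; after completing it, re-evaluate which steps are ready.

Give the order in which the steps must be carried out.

A and E have no prerequisites; A has the earlier label, so A is first.
B and D now also ready, so the ready set is {B, D, E}; B has the earlier label → B.
D and E are both available; D has the earlier label → D.
C, E and F are all available; C has the earlier label → C.
Now E and F have their prerequisites met. E has the earlier label, so E next.
Next only F has its prerequisites met → F.
G is the only step now ready → G.

A → B → D → C → E → F → G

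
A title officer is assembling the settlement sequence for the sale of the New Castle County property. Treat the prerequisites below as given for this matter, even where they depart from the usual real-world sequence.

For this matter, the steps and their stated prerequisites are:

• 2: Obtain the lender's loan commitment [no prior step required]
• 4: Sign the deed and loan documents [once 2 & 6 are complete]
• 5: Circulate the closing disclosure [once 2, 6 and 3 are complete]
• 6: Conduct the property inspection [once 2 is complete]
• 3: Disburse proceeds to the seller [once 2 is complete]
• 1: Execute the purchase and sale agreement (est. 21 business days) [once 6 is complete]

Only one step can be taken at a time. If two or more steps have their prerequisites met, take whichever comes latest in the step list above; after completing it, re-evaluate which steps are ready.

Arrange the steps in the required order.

2 3 6 1 5 4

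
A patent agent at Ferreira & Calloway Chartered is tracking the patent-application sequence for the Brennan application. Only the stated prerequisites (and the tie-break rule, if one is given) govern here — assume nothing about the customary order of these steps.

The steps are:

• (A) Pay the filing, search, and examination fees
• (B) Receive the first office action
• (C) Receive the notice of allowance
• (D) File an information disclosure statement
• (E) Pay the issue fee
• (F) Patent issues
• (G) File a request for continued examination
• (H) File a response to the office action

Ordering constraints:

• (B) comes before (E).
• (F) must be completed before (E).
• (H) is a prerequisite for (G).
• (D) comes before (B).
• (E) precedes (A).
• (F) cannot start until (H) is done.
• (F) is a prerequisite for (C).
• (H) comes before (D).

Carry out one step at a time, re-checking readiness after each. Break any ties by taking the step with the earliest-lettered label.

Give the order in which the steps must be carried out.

Only (H) has no prerequisites, so it is first.
(D), (F) and (G) are all available; (D) has the earlier label → (D).
Ready: (B), (F) and (G). (B) has the earlier label → (B).
Ready: (F) and (G). (F) has the earlier label → (F).
(C) and (E) now also ready, so the ready set is {(C), (E), (G)}; (C) has the earlier label → (C).
(E) and (G) are both available; (E) has the earlier label → (E).
Now (A) and (G) have their prerequisites met. (A) has the earlier label, so (A) next.
(G) is the only step now ready → (G).

(H), (D), (B), (F), (C), (E), (A), (G)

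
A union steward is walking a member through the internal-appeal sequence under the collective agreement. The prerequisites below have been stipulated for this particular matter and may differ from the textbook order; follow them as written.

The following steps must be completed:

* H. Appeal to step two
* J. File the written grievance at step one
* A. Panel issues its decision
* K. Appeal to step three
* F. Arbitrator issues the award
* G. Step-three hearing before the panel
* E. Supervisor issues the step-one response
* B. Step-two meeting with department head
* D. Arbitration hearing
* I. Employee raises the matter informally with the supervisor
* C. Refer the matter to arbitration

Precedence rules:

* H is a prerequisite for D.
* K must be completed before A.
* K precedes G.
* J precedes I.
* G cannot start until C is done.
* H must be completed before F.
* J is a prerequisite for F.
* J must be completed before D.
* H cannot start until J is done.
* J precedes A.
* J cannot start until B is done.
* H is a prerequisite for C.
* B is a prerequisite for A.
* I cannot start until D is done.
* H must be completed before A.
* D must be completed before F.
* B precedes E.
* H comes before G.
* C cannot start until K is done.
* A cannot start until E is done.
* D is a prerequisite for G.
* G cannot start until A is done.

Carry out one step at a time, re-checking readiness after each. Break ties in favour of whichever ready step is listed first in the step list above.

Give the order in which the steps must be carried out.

K, B, J, H, E, A, D, F, I, C, G

K and B have no prerequisites; K is listed earlier, so K is first.
Next only B has its prerequisites met → B.
J and E are both available; J is listed earlier → J.
Now H and E have their prerequisites met. H is listed earlier, so H next.
Now E, D and C have their prerequisites met. E is listed earlier, so E next.
A, D and C are all available; A is listed earlier → A.
Now D and C have their prerequisites met. D is listed earlier, so D next.
Ready: F, I and C. F is listed earlier → F.
I and C are both available; I is listed earlier → I.
C is the only step now ready → C.
G needed H, A, K, D and C, now all done → G.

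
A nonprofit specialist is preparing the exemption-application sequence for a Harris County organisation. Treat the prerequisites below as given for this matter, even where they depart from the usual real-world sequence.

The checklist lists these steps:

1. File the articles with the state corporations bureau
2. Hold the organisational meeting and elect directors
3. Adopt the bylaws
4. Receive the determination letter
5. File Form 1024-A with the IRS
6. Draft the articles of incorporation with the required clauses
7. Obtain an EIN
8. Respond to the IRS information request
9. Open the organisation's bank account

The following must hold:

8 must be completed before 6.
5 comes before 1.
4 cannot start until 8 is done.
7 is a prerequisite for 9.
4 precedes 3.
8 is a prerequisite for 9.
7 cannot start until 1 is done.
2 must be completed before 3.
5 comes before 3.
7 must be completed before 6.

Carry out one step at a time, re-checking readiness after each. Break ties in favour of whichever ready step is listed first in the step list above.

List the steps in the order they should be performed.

2 → 5 → 1 → 7 → 8 → 4 → 3 → 6 → 9

Nothing is required for 2, 5 and 8. 2 is listed earlier → 2 first.
Ready: 5 and 8. 5 is listed earlier → 5.
Now 1 and 8 have their prerequisites met. 1 is listed earlier, so 1 next.
7 now also ready, so the ready set is {7, 8}; 7 is listed earlier → 7.
That leaves 8 as the only ready step → 8.
Now 4, 6 and 9 have their prerequisites met. 4 is listed earlier, so 4 next.
Ready: 3, 6 and 9. 3 is listed earlier → 3.
Ready: 6 and 9. 6 is listed earlier → 6.
That leaves 9 as the only ready step → 9.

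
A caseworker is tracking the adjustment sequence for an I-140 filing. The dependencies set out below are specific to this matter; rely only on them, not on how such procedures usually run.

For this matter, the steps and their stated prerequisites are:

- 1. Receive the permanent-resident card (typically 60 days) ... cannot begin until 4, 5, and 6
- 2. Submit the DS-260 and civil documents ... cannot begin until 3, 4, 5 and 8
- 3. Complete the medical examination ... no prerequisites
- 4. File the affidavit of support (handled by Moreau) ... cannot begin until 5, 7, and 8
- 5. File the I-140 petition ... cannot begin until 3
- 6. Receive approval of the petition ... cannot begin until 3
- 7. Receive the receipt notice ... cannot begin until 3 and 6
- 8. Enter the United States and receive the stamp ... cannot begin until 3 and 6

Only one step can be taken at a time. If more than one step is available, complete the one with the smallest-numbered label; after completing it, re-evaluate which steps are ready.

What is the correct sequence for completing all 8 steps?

3 5 6 7 8 4 1 2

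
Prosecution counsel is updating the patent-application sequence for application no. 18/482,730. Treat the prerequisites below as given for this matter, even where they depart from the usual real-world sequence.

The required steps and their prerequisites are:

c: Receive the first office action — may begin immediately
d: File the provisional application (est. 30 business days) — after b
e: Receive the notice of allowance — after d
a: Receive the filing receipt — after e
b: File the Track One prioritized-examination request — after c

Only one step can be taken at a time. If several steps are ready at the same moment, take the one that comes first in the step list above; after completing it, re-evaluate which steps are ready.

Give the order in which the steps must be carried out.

c has no prerequisites → c first.
b needed c, now all done → b.
Next only d has its prerequisites met → d.
That leaves e as the only ready step → e.
a needed e, now all done → a.

c, b, d, e, a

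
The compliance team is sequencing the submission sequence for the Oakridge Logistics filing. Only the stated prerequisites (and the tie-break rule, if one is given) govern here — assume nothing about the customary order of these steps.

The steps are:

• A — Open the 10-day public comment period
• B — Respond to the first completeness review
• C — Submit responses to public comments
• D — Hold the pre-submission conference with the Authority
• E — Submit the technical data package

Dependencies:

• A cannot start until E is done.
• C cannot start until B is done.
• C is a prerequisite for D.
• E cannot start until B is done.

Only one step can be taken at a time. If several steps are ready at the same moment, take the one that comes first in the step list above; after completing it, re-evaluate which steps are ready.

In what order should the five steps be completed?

B, C, D, E, A

B is the only step with nothing outstanding, so it goes first.
Now C and E have their prerequisites met. C is listed earlier, so C next.
D and E are both available; D is listed earlier → D.
E needed B, now all done → E.
A is the only step now ready → A.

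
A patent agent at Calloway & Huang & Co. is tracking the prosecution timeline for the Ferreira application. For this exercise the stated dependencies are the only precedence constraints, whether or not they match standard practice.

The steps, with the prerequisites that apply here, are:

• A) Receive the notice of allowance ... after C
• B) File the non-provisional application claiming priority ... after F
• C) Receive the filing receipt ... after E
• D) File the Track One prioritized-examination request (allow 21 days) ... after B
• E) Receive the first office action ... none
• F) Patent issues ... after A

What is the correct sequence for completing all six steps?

E → C → A → F → B → D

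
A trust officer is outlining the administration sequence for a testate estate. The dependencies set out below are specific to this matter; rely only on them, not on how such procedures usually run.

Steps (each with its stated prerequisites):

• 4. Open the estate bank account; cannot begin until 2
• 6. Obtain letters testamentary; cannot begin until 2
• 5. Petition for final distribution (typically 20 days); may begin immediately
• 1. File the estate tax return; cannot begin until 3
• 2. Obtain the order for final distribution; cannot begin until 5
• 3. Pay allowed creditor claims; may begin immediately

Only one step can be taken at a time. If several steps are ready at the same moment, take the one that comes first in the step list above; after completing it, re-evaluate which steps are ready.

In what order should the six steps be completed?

5 and 3 have no prerequisites; 5 is listed earlier, so 5 is first.
Ready: 2 and 3. 2 is listed earlier → 2.
4 and 6 now also ready, so the ready set is {4, 6, 3}; 4 is listed earlier → 4.
6 and 3 are both available; 6 is listed earlier → 6.
Next only 3 has its prerequisites met → 3.
Next only 1 has its prerequisites met → 1.

5, 2, 4, 6, 3, 1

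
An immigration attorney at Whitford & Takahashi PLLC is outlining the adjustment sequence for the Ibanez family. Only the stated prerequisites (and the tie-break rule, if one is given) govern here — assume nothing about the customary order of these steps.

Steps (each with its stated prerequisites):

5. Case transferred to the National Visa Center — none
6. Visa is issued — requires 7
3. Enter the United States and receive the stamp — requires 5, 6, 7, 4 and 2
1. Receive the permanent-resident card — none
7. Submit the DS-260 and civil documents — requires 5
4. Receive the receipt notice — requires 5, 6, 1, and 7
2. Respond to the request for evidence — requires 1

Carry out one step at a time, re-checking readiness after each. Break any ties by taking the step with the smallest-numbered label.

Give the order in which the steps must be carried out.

1 → 2 → 5 → 7 → 6 → 4 → 3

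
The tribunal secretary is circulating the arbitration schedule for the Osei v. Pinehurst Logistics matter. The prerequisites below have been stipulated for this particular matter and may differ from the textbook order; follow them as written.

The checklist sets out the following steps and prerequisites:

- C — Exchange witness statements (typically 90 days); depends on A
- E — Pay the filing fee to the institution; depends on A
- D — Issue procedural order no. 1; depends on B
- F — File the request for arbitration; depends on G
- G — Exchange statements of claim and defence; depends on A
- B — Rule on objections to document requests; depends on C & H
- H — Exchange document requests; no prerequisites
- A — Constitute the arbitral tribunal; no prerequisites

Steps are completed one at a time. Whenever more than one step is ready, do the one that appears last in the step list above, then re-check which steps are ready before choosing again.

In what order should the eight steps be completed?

A → H → G → F → E → C → B → D

Nothing is required for A and H. A is listed later → A first.
Ready: H, G, E and C. H is listed later → H.
G, E and C are all available; G is listed later → G.
Now F, E and C have their prerequisites met. F is listed later, so F next.
Now E and C have their prerequisites met. E is listed later, so E next.
C needed A, now all done → C.
That leaves B as the only ready step → B.
D is the only step now ready → D.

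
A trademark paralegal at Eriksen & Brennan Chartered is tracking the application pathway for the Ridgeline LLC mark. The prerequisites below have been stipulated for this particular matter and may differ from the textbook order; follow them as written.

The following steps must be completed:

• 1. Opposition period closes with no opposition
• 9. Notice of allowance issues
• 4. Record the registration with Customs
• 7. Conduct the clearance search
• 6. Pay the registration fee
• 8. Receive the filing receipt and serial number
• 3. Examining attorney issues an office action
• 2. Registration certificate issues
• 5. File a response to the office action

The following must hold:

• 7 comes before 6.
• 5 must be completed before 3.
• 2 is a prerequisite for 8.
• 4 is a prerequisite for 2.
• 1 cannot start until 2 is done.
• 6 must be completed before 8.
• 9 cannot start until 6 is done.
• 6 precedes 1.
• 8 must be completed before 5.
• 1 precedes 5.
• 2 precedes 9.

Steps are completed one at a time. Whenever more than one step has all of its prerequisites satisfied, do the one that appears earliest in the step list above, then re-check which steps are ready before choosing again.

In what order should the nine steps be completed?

4 → 7 → 6 → 2 → 1 → 9 → 8 → 5 → 3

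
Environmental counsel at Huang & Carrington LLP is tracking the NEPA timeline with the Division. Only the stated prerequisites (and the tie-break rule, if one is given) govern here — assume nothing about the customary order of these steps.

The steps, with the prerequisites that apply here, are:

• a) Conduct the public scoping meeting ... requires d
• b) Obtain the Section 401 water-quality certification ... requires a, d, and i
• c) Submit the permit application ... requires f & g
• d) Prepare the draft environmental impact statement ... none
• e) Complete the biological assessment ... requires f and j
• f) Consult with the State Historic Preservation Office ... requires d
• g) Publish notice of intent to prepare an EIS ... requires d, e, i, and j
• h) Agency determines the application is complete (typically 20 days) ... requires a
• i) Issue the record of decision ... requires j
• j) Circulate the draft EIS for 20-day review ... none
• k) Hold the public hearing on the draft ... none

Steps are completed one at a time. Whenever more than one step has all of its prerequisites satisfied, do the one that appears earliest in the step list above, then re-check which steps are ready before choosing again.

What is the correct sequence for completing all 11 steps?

d, a, f, h, j, e, i, b, g, c, k

Nothing is required for d, j and k. d is listed earlier → d first.
Ready: a, f, j and k. a is listed earlier → a.
h now also ready, so the ready set is {f, h, j, k}; f is listed earlier → f.
h, j and k are all available; h is listed earlier → h.
j and k are both available; j is listed earlier → j.
Ready: e, i and k. e is listed earlier → e.
Now i and k have their prerequisites met. i is listed earlier, so i next.
Ready: b, g and k. b is listed earlier → b.
g and k are both available; g is listed earlier → g.
Now c and k have their prerequisites met. c is listed earlier, so c next.
k is the only step now ready → k.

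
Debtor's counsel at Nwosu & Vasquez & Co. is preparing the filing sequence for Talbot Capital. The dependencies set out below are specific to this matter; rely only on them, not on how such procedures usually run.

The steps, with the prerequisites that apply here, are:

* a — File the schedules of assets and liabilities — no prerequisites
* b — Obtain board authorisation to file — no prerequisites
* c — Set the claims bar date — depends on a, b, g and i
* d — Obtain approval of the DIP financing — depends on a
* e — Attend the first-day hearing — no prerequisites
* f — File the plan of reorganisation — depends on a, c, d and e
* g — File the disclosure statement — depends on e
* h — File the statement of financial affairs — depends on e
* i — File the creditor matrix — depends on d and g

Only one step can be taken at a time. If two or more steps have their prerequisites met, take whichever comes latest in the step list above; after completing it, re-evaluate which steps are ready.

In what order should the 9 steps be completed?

e h g b a d i c f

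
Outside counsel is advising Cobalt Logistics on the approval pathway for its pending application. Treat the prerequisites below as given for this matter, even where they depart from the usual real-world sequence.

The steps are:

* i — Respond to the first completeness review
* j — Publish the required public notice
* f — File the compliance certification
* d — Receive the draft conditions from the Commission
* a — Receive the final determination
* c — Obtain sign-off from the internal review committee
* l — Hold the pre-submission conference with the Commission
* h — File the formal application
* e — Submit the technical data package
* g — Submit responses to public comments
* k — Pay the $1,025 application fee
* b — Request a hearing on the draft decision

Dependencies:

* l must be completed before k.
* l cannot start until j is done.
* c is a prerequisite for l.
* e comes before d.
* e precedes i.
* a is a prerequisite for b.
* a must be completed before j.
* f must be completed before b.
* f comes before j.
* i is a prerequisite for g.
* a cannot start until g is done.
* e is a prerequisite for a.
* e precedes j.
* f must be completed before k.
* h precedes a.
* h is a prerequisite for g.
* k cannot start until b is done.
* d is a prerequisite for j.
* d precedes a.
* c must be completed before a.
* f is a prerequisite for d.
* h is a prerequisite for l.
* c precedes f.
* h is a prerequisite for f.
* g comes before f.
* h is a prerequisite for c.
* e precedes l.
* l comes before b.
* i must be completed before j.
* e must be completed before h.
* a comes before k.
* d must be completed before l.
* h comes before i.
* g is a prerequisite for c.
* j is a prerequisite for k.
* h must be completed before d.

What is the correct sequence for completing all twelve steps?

e, h, i, g, c, f, d, a, j, l, b, k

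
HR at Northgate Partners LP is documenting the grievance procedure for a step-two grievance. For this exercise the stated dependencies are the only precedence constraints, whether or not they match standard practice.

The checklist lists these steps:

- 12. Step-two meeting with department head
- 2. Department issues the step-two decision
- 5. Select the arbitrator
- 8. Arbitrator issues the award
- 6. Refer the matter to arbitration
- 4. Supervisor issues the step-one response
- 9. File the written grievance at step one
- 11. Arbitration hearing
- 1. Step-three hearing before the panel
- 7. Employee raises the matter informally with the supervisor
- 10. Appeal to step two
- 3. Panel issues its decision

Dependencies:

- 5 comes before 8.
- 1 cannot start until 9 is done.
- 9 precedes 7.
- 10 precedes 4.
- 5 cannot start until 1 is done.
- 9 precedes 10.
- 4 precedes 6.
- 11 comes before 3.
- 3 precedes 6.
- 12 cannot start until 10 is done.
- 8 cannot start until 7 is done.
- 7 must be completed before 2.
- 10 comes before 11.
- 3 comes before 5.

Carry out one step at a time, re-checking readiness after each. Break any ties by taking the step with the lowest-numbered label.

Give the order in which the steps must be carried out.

9, 1, 7, 2, 10, 4, 11, 3, 5, 6, 8, 12

9 is the only step with nothing outstanding, so it goes first.
Ready: 1, 7 and 10. 1 has the earlier label → 1.
Now 7 and 10 have their prerequisites met. 7 has the earlier label, so 7 next.
2 now also ready, so the ready set is {2, 10}; 2 has the earlier label → 2.
Next only 10 has its prerequisites met → 10.
Now 4, 11 and 12 have their prerequisites met. 4 has the earlier label, so 4 next.
11 and 12 are both available; 11 has the earlier label → 11.
3 now also ready, so the ready set is {3, 12}; 3 has the earlier label → 3.
5 and 6 now also ready, so the ready set is {5, 6, 12}; 5 has the earlier label → 5.
Ready: 6, 8 and 12. 6 has the earlier label → 6.
Ready: 8 and 12. 8 has the earlier label → 8.
That leaves 12 as the only ready step → 12.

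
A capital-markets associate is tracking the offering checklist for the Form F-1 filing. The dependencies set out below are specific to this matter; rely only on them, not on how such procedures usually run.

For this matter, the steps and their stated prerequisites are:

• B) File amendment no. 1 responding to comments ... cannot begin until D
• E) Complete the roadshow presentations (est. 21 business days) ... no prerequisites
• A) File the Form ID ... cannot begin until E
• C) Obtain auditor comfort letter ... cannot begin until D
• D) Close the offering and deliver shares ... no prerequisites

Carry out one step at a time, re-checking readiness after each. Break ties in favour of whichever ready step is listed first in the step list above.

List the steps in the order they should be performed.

E, A, D, B, C

Nothing is required for E and D. E is listed earlier → E first.
Now A and D have their prerequisites met. A is listed earlier, so A next.
That leaves D as the only ready step → D.
B and C are both available; B is listed earlier → B.
That leaves C as the only ready step → C.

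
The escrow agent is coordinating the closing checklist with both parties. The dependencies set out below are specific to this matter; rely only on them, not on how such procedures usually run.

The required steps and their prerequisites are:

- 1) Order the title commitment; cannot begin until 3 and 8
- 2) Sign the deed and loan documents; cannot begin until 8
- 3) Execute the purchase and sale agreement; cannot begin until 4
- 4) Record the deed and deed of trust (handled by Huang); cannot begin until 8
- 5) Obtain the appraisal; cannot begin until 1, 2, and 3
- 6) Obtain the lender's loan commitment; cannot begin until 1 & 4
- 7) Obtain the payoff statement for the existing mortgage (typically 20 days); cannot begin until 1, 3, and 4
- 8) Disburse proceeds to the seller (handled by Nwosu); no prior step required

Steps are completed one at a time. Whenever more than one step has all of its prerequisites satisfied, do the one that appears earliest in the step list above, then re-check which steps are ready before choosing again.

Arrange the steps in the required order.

8, 2, 4, 3, 1, 5, 6, 7

8 has no prerequisites → 8 first.
2 and 4 are both available; 2 is listed earlier → 2.
4 needed 8, now all done → 4.
Next only 3 has its prerequisites met → 3.
1 needed 3 and 8, now all done → 1.
5, 6 and 7 are all available; 5 is listed earlier → 5.
6 and 7 are both available; 6 is listed earlier → 6.
Next only 7 has its prerequisites met → 7.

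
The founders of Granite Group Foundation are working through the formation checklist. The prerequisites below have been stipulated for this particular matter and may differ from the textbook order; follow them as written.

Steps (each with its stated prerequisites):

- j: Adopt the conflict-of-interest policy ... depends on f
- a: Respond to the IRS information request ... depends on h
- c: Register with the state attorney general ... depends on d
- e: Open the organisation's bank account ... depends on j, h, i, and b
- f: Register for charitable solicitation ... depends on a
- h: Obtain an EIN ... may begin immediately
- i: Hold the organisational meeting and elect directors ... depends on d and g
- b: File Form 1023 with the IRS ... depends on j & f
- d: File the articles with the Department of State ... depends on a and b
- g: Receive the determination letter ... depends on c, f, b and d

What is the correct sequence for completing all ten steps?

Only h has no prerequisites, so it is first.
That leaves a as the only ready step → a.
That leaves f as the only ready step → f.
j needed f, now all done → j.
b needed j and f, now all done → b.
That leaves d as the only ready step → d.
Next only c has its prerequisites met → c.
g is the only step now ready → g.
i is the only step now ready → i.
e needed j, h, i and b, now all done → e.

h → a → f → j → b → d → c → g → i → e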